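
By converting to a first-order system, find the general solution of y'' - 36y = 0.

Let x_1 = y, x_2 = y'. Then x_1' = x_2 and x_2' = 36x_1.
A = [[0,1],[36,0]]; det(A-λI) = λ^2 - 36.
Eigenvalues λ = -6, 6 with eigenvectors (1,-6), (1,6).

y(t) = c_1e^(-6t) + c_2e^(6t)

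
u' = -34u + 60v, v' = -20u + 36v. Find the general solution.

u(t) = 3C_1e^(6t) - 2C_2e^(-4t), v(t) = 2C_1e^(6t) - C_2e^(-4t)

Coefficient matrix A = [[-34, 60], [-20, 36]].
Characteristic polynomial det(A - λI) = λ^2 - 2λ - 24 = 0.
Eigenvalues λ = 6, -4.
For λ=6: (A-λI) row 1 is [-40, 60], so an eigenvector is (3, 2).
For λ=-4: (A-λI) row 1 is [-30, 60], so an eigenvector is (-2, -1).
General solution: C_1e^(6t)(3,2) + C_2e^(-4t)(-2,-1).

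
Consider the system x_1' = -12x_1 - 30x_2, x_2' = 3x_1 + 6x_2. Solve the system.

Coefficient matrix A = [[-12, -30], [3, 6]].
Characteristic polynomial det(A - λI) = λ^2 + 6λ + 18 = 0.
Eigenvalues λ = -3 ± 3i (complex conjugate pair).
For λ=-3+3i: an eigenvector is (1,0) - i(-3,1) = (1 + 3i, 0 - i).
A real fundamental pair from Re and Im of e^((-3+3i)t)v: X_1 = e^(-3t)(cos(3t)·(1,0) + sin(3t)·(-3,1)), X_2 = e^(-3t)(sin(3t)·(1,0) - cos(3t)·(-3,1)).
General solution: c_1X_1 + c_2X_2.

x_1(t) = -3c_1e^(-3t)sin(3t) + c_1e^(-3t)cos(3t) + c_2e^(-3t)sin(3t) + 3c_2e^(-3t)cos(3t), x_2(t) = c_1e^(-3t)sin(3t) - c_2e^(-3t)cos(3t)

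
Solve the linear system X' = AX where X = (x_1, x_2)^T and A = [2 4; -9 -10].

Coefficient matrix A = [[2, 4], [-9, -10]].
Characteristic polynomial det(A - λI) = λ^2 + 8λ + 16 = 0.
Single eigenvalue λ = -4 with algebraic multiplicity 2.
Eigenvector v = (2,-3); generalized eigenvector w with (A-λI)w=v is (1,-1).
General solution: e^(-4t)[C_1·v + C_2·(t·v + w)].

x_1(t) = 2C_1e^(-4t) + 2C_2te^(-4t) + C_2e^(-4t), x_2(t) = -3C_1e^(-4t) - 3C_2te^(-4t) - C_2e^(-4t)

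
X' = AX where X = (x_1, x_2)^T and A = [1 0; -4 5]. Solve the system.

Coefficient matrix A = [[1, 0], [-4, 5]].
Characteristic polynomial det(A - λI) = λ^2 - 6λ + 5 = 0.
Eigenvalues λ = 5, 1.
For λ=5: (A-λI) row 1 is [-4, 0], so an eigenvector is (0, -1).
For λ=1: (A-λI) row 2 is [-4, 4], so an eigenvector is (1, 1).
General solution: c_1e^(5t)(0,-1) + c_2e^(t)(1,1).

x_1(t) = c_2e^(t), x_2(t) = -c_1e^(5t) + c_2e^(t)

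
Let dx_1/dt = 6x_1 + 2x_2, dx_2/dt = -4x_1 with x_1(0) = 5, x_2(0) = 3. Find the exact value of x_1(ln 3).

A = [[6,2],[-4,0]]; eigenvalues λ = 2, 4.
Eigenvectors: (1,-2) for λ=2, (1,-1) for λ=4.
From the initial condition, c_1 = -8, c_2 = 13.
x_1(ln 3) = (-8)(3^2)(1) + (13)(3^4)(1) = 981.

981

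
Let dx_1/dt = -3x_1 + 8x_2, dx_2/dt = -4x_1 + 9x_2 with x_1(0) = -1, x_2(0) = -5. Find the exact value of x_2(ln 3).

-2175

A = [[-3,8],[-4,9]]; eigenvalues λ = 1, 5.
Eigenvectors: (-2,-1) for λ=1, (1,1) for λ=5.
From the initial condition, c_1 = -4, c_2 = -9.
x_2(ln 3) = (-4)(3^1)(-1) + (-9)(3^5)(1) = -2175.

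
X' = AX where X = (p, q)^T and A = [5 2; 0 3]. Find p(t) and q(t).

Coefficient matrix A = [[5, 2], [0, 3]].
Characteristic polynomial det(A - λI) = λ^2 - 8λ + 15 = 0.
Eigenvalues λ = 3, 5.
For λ=3: (A-λI) row 1 is [2, 2], so an eigenvector is (-1, 1).
For λ=5: (A-λI) row 1 is [0, 2], so an eigenvector is (1, 0).
General solution: C_1e^(3t)(-1,1) + C_2e^(5t)(1,0).

p(t) = -C_1e^(3t) + C_2e^(5t), q(t) = C_1e^(3t)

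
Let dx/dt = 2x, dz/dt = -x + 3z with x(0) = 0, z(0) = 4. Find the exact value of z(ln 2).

32

A = [[2,0],[-1,3]]; eigenvalues λ = 3, 2.
Eigenvectors: (0,-1) for λ=3, (1,1) for λ=2.
From the initial condition, c_1 = -4, c_2 = 0.
z(ln 2) = (-4)(2^3)(-1) + (0)(2^2)(1) = 32.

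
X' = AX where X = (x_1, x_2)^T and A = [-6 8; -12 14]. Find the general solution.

Coefficient matrix A = [[-6, 8], [-12, 14]].
Characteristic polynomial det(A - λI) = λ^2 - 8λ + 12 = 0.
Eigenvalues λ = 2, 6.
For λ=2: (A-λI) row 1 is [-8, 8], so an eigenvector is (1, 1).
For λ=6: (A-λI) row 1 is [-12, 8], so an eigenvector is (2, 3).
General solution: c_1e^(2t)(1,1) + c_2e^(6t)(2,3).

x_1(t) = c_1e^(2t) + 2c_2e^(6t), x_2(t) = c_1e^(2t) + 3c_2e^(6t)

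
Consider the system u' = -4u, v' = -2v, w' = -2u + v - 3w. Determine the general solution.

u(t) = C_1e^(-4t), v(t) = C_2e^(-2t), w(t) = 2C_1e^(-4t) + C_2e^(-2t) + C_3e^(-3t)

Coefficient matrix A = [[-4, 0, 0], [0, -2, 0], [-2, 1, -3]].
det(A - λI) = 0 gives eigenvalues λ = -4, -2, -3.
For λ=-4: eigenvector (1,0,2).
For λ=-2: eigenvector (0,1,1).
For λ=-3: eigenvector (0,0,1).
General solution: C_1e^(-4t)(1,0,2) + C_2e^(-2t)(0,1,1) + C_3e^(-3t)(0,0,1).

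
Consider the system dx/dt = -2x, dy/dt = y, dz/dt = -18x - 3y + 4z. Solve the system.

x(t) = K_3e^(-2t), y(t) = K_2e^(t), z(t) = K_1e^(4t) + K_2e^(t) + 3K_3e^(-2t)

Coefficient matrix A = [[-2, 0, 0], [0, 1, 0], [-18, -3, 4]].
det(A - λI) = 0 gives eigenvalues λ = 4, 1, -2.
For λ=4: eigenvector (0,0,1).
For λ=1: eigenvector (0,1,1).
For λ=-2: eigenvector (1,0,3).
General solution: K_1e^(4t)(0,0,1) + K_2e^(t)(0,1,1) + K_3e^(-2t)(1,0,3).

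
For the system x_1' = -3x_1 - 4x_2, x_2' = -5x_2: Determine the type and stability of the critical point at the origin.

stable node

A = [[-3,-4],[0,-5]]; det(A-λI) = λ^2 + 8λ + 15.
λ = -5, -3: both negative.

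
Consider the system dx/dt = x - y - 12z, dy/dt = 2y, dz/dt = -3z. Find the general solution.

Coefficient matrix A = [[1, -1, -12], [0, 2, 0], [0, 0, -3]].
det(A - λI) = 0 gives eigenvalues λ = 2, 1, -3.
For λ=2: eigenvector (-1,1,0).
For λ=1: eigenvector (1,0,0).
For λ=-3: eigenvector (3,0,1).
General solution: c_1e^(2t)(-1,1,0) + c_2e^(t)(1,0,0) + c_3e^(-3t)(3,0,1).

x(t) = -c_1e^(2t) + c_2e^(t) + 3c_3e^(-3t), y(t) = c_1e^(2t), z(t) = c_3e^(-3t)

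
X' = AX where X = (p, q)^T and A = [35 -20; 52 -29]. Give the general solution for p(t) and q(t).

p(t) = -2K_1e^(3t)sin(4t) + K_1e^(3t)cos(4t) + K_2e^(3t)sin(4t) + 2K_2e^(3t)cos(4t), q(t) = -3K_1e^(3t)sin(4t) + 2K_1e^(3t)cos(4t) + 2K_2e^(3t)sin(4t) + 3K_2e^(3t)cos(4t)

Coefficient matrix A = [[35, -20], [52, -29]].
Characteristic polynomial det(A - λI) = λ^2 - 6λ + 25 = 0.
Eigenvalues λ = 3 ± 4i (complex conjugate pair).
For λ=3+4i: an eigenvector is (1,2) - i(-2,-3) = (1 + 2i, 2 + 3i).
A real fundamental pair from Re and Im of e^((3+4i)t)v: X_1 = e^(3t)(cos(4t)·(1,2) + sin(4t)·(-2,-3)), X_2 = e^(3t)(sin(4t)·(1,2) - cos(4t)·(-2,-3)).
General solution: K_1X_1 + K_2X_2.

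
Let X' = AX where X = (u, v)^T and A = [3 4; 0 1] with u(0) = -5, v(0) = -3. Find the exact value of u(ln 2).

A = [[3,4],[0,1]]; eigenvalues λ = 1, 3.
Eigenvectors: (-2,1) for λ=1, (-1,0) for λ=3.
From the initial condition, c_1 = -3, c_2 = 11.
u(ln 2) = (-3)(2^1)(-2) + (11)(2^3)(-1) = -76.

-76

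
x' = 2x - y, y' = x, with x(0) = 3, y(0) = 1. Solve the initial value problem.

Coefficient matrix A = [[2, -1], [1, 0]].
Characteristic polynomial det(A - λI) = λ^2 - 2λ + 1 = 0.
Single eigenvalue λ = 1 with algebraic multiplicity 2.
Eigenvector v = (1,1); generalized eigenvector w with (A-λI)w=v is (0,-1).
General solution: e^(t)[C_1·v + C_2·(t·v + w)].
Applying x(0)=3, y(0)=1 gives C_1=3, C_2=2.

x(t) = 2te^(t) + 3e^(t), y(t) = 2te^(t) + e^(t)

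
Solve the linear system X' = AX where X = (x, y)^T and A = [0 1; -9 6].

x(t) = C_1e^(3t) + C_2te^(3t) - C_2e^(3t), y(t) = 3C_1e^(3t) + 3C_2te^(3t) - 2C_2e^(3t)

Coefficient matrix A = [[0, 1], [-9, 6]].
Characteristic polynomial det(A - λI) = λ^2 - 6λ + 9 = 0.
Single eigenvalue λ = 3 with algebraic multiplicity 2.
Eigenvector v = (1,3); generalized eigenvector w with (A-λI)w=v is (-1,-2).
General solution: e^(3t)[C_1·v + C_2·(t·v + w)].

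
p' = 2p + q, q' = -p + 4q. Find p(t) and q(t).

Coefficient matrix A = [[2, 1], [-1, 4]].
Characteristic polynomial det(A - λI) = λ^2 - 6λ + 9 = 0.
Single eigenvalue λ = 3 with algebraic multiplicity 2.
Eigenvector v = (1,1); generalized eigenvector w with (A-λI)w=v is (1,2).
General solution: e^(3t)[C_1·v + C_2·(t·v + w)].

p(t) = C_1e^(3t) + C_2te^(3t) + C_2e^(3t), q(t) = C_1e^(3t) + C_2te^(3t) + 2C_2e^(3t)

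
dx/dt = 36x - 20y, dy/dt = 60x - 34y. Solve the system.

Coefficient matrix A = [[36, -20], [60, -34]].
Characteristic polynomial det(A - λI) = λ^2 - 2λ - 24 = 0.
Eigenvalues λ = -4, 6.
For λ=-4: (A-λI) row 1 is [40, -20], so an eigenvector is (1, 2).
For λ=6: (A-λI) row 1 is [30, -20], so an eigenvector is (-2, -3).
General solution: c_1e^(-4t)(1,2) + c_2e^(6t)(-2,-3).

x(t) = c_1e^(-4t) - 2c_2e^(6t), y(t) = 2c_1e^(-4t) - 3c_2e^(6t)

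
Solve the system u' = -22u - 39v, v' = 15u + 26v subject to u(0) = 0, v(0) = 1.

Coefficient matrix A = [[-22, -39], [15, 26]].
Characteristic polynomial det(A - λI) = λ^2 - 4λ + 13 = 0.
Eigenvalues λ = 2 ± 3i (complex conjugate pair).
For λ=2+3i: an eigenvector is (-2,1) - i(3,-2) = (-2 - 3i, 1 + 2i).
A real fundamental pair from Re and Im of e^((2+3i)t)v: X_1 = e^(2t)(cos(3t)·(-2,1) + sin(3t)·(3,-2)), X_2 = e^(2t)(sin(3t)·(-2,1) - cos(3t)·(3,-2)).
General solution: K_1X_1 + K_2X_2.
Applying u(0)=0, v(0)=1 gives K_1=-3, K_2=2.

u(t) = -13e^(2t)sin(3t), v(t) = 8e^(2t)sin(3t) + e^(2t)cos(3t)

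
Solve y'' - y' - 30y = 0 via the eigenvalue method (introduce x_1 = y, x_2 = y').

y(t) = c_1e^(-5t) + c_2e^(6t)

Let x_1 = y, x_2 = y'. Then x_1' = x_2 and x_2' = 30x_1 + x_2.
A = [[0,1],[30,1]]; det(A-λI) = λ^2 - λ - 30.
Eigenvalues λ = -5, 6 with eigenvectors (1,-5), (1,6).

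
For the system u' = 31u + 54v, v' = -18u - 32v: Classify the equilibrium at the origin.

A = [[31,54],[-18,-32]]; det(A-λI) = λ^2 + λ - 20.
λ = 4, -5: opposite signs.

saddle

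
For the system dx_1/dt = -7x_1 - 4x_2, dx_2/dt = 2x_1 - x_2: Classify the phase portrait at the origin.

A = [[-7,-4],[2,-1]]; det(A-λI) = λ^2 + 8λ + 15.
λ = -3, -5: both negative.

stable node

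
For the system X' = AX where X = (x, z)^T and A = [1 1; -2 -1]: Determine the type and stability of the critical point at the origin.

center

A = [[1,1],[-2,-1]]; det(A-λI) = λ^2 + 1.
λ = 0 ± i: zero real part.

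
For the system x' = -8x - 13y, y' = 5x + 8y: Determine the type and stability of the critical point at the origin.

center

A = [[-8,-13],[5,8]]; det(A-λI) = λ^2 + 1.
λ = 0 ± i: zero real part.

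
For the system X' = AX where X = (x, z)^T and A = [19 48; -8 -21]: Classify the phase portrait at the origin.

saddle

A = [[19,48],[-8,-21]]; det(A-λI) = λ^2 + 2λ - 15.
λ = 3, -5: opposite signs.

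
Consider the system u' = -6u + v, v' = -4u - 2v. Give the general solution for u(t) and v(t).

Coefficient matrix A = [[-6, 1], [-4, -2]].
Characteristic polynomial det(A - λI) = λ^2 + 8λ + 16 = 0.
Single eigenvalue λ = -4 with algebraic multiplicity 2.
Eigenvector v = (1,2); generalized eigenvector w with (A-λI)w=v is (-1,-1).
General solution: e^(-4t)[C_1·v + C_2·(t·v + w)].

u(t) = C_1e^(-4t) + C_2te^(-4t) - C_2e^(-4t), v(t) = 2C_1e^(-4t) + 2C_2te^(-4t) - C_2e^(-4t)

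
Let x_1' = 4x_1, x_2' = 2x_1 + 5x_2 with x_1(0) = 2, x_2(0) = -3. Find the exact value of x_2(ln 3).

-81

A = [[4,0],[2,5]]; eigenvalues λ = 5, 4.
Eigenvectors: (0,-1) for λ=5, (1,-2) for λ=4.
From the initial condition, c_1 = -1, c_2 = 2.
x_2(ln 3) = (-1)(3^5)(-1) + (2)(3^4)(-2) = -81.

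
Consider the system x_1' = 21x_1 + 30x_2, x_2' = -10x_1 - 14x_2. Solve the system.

Coefficient matrix A = [[21, 30], [-10, -14]].
Characteristic polynomial det(A - λI) = λ^2 - 7λ + 6 = 0.
Eigenvalues λ = 6, 1.
For λ=6: (A-λI) row 1 is [15, 30], so an eigenvector is (-2, 1).
For λ=1: (A-λI) row 1 is [20, 30], so an eigenvector is (-3, 2).
General solution: C_1e^(6t)(-2,1) + C_2e^(t)(-3,2).

x_1(t) = -2C_1e^(6t) - 3C_2e^(t), x_2(t) = C_1e^(6t) + 2C_2e^(t)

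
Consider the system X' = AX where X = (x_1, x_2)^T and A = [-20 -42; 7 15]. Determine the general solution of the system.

Coefficient matrix A = [[-20, -42], [7, 15]].
Characteristic polynomial det(A - λI) = λ^2 + 5λ - 6 = 0.
Eigenvalues λ = -6, 1.
For λ=-6: (A-λI) row 1 is [-14, -42], so an eigenvector is (3, -1).
For λ=1: (A-λI) row 1 is [-21, -42], so an eigenvector is (2, -1).
General solution: c_1e^(-6t)(3,-1) + c_2e^(t)(2,-1).

x_1(t) = 3c_1e^(-6t) + 2c_2e^(t), x_2(t) = -c_1e^(-6t) - c_2e^(t)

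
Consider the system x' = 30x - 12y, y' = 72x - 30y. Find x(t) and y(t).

Coefficient matrix A = [[30, -12], [72, -30]].
Characteristic polynomial det(A - λI) = λ^2 - 36 = 0.
Eigenvalues λ = 6, -6.
For λ=6: (A-λI) row 1 is [24, -12], so an eigenvector is (-1, -2).
For λ=-6: (A-λI) row 1 is [36, -12], so an eigenvector is (-1, -3).
General solution: C_1e^(6t)(-1,-2) + C_2e^(-6t)(-1,-3).

x(t) = -C_1e^(6t) - C_2e^(-6t), y(t) = -2C_1e^(6t) - 3C_2e^(-6t)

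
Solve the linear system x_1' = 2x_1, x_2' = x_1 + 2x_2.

x_1(t) = C_2e^(2t), x_2(t) = C_1e^(2t) + C_2te^(2t) - 3C_2e^(2t)

Coefficient matrix A = [[2, 0], [1, 2]].
Characteristic polynomial det(A - λI) = λ^2 - 4λ + 4 = 0.
Single eigenvalue λ = 2 with algebraic multiplicity 2.
Eigenvector v = (0,1); generalized eigenvector w with (A-λI)w=v is (1,-3).
General solution: e^(2t)[C_1·v + C_2·(t·v + w)].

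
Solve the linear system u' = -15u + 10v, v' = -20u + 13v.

Coefficient matrix A = [[-15, 10], [-20, 13]].
Characteristic polynomial det(A - λI) = λ^2 + 2λ + 5 = 0.
Eigenvalues λ = -1 ± 2i (complex conjugate pair).
For λ=-1+2i: an eigenvector is (1,1) - i(-2,-3) = (1 + 2i, 1 + 3i).
A real fundamental pair from Re and Im of e^((-1+2i)t)v: X_1 = e^(-t)(cos(2t)·(1,1) + sin(2t)·(-2,-3)), X_2 = e^(-t)(sin(2t)·(1,1) - cos(2t)·(-2,-3)).
General solution: K_1X_1 + K_2X_2.

u(t) = -2K_1e^(-t)sin(2t) + K_1e^(-t)cos(2t) + K_2e^(-t)sin(2t) + 2K_2e^(-t)cos(2t), v(t) = -3K_1e^(-t)sin(2t) + K_1e^(-t)cos(2t) + K_2e^(-t)sin(2t) + 3K_2e^(-t)cos(2t)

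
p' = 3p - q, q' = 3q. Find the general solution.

Coefficient matrix A = [[3, -1], [0, 3]].
Characteristic polynomial det(A - λI) = λ^2 - 6λ + 9 = 0.
Single eigenvalue λ = 3 with algebraic multiplicity 2.
Eigenvector v = (-1,0); generalized eigenvector w with (A-λI)w=v is (-1,1).
General solution: e^(3t)[c_1·v + c_2·(t·v + w)].

p(t) = -c_1e^(3t) - c_2te^(3t) - c_2e^(3t), q(t) = c_2e^(3t)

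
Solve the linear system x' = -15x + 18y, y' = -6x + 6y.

Coefficient matrix A = [[-15, 18], [-6, 6]].
Characteristic polynomial det(A - λI) = λ^2 + 9λ + 18 = 0.
Eigenvalues λ = -3, -6.
For λ=-3: (A-λI) row 1 is [-12, 18], so an eigenvector is (3, 2).
For λ=-6: (A-λI) row 1 is [-9, 18], so an eigenvector is (2, 1).
General solution: C_1e^(-3t)(3,2) + C_2e^(-6t)(2,1).

x(t) = 3C_1e^(-3t) + 2C_2e^(-6t), y(t) = 2C_1e^(-3t) + C_2e^(-6t)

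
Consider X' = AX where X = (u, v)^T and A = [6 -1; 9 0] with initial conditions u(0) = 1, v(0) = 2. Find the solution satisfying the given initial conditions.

u(t) = te^(3t) + e^(3t), v(t) = 3te^(3t) + 2e^(3t)

Coefficient matrix A = [[6, -1], [9, 0]].
Characteristic polynomial det(A - λI) = λ^2 - 6λ + 9 = 0.
Single eigenvalue λ = 3 with algebraic multiplicity 2.
Eigenvector v = (1,3); generalized eigenvector w with (A-λI)w=v is (0,-1).
General solution: e^(3t)[C_1·v + C_2·(t·v + w)].
Applying u(0)=1, v(0)=2 gives C_1=1, C_2=1.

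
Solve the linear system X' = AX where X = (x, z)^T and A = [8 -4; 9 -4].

Coefficient matrix A = [[8, -4], [9, -4]].
Characteristic polynomial det(A - λI) = λ^2 - 4λ + 4 = 0.
Single eigenvalue λ = 2 with algebraic multiplicity 2.
Eigenvector v = (2,3); generalized eigenvector w with (A-λI)w=v is (-1,-2).
General solution: e^(2t)[C_1·v + C_2·(t·v + w)].

x(t) = 2C_1e^(2t) + 2C_2te^(2t) - C_2e^(2t), z(t) = 3C_1e^(2t) + 3C_2te^(2t) - 2C_2e^(2t)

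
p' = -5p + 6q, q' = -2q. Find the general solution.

Coefficient matrix A = [[-5, 6], [0, -2]].
Characteristic polynomial det(A - λI) = λ^2 + 7λ + 10 = 0.
Eigenvalues λ = -2, -5.
For λ=-2: (A-λI) row 1 is [-3, 6], so an eigenvector is (-2, -1).
For λ=-5: (A-λI) row 1 is [0, 6], so an eigenvector is (-1, 0).
General solution: C_1e^(-2t)(-2,-1) + C_2e^(-5t)(-1,0).

p(t) = -2C_1e^(-2t) - C_2e^(-5t), q(t) = -C_1e^(-2t)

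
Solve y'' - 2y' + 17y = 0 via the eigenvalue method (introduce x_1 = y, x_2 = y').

Let x_1 = y, x_2 = y'. Then x_1' = x_2 and x_2' = -17x_1 + 2x_2.
A = [[0,1],[-17,2]]; det(A-λI) = λ^2 - 2λ + 17.
Eigenvalues λ = 1 ± 4i.

y(t) = C_1e^(t)cos(4t) + C_2e^(t)sin(4t)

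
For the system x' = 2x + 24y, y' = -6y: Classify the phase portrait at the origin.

saddle

A = [[2,24],[0,-6]]; det(A-λI) = λ^2 + 4λ - 12.
λ = -6, 2: opposite signs.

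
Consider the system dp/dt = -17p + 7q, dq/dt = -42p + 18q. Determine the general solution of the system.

p(t) = -C_1e^(-3t) + C_2e^(4t), q(t) = -2C_1e^(-3t) + 3C_2e^(4t)

Coefficient matrix A = [[-17, 7], [-42, 18]].
Characteristic polynomial det(A - λI) = λ^2 - λ - 12 = 0.
Eigenvalues λ = -3, 4.
For λ=-3: (A-λI) row 1 is [-14, 7], so an eigenvector is (-1, -2).
For λ=4: (A-λI) row 1 is [-21, 7], so an eigenvector is (1, 3).
General solution: C_1e^(-3t)(-1,-2) + C_2e^(4t)(1,3).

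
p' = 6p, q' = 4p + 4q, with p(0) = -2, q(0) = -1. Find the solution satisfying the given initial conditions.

Coefficient matrix A = [[6, 0], [4, 4]].
Characteristic polynomial det(A - λI) = λ^2 - 10λ + 24 = 0.
Eigenvalues λ = 6, 4.
For λ=6: (A-λI) row 2 is [4, -2], so an eigenvector is (-1, -2).
For λ=4: (A-λI) row 1 is [2, 0], so an eigenvector is (0, 1).
General solution: K_1e^(6t)(-1,-2) + K_2e^(4t)(0,1).
Applying p(0)=-2, q(0)=-1 gives K_1=2, K_2=3.

p(t) = -2e^(6t), q(t) = -4e^(6t) + 3e^(4t)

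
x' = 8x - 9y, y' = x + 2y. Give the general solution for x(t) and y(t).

x(t) = -3c_1e^(5t) - 3c_2te^(5t) - c_2e^(5t), y(t) = -c_1e^(5t) - c_2te^(5t)

Coefficient matrix A = [[8, -9], [1, 2]].
Characteristic polynomial det(A - λI) = λ^2 - 10λ + 25 = 0.
Single eigenvalue λ = 5 with algebraic multiplicity 2.
Eigenvector v = (-3,-1); generalized eigenvector w with (A-λI)w=v is (-1,0).
General solution: e^(5t)[c_1·v + c_2·(t·v + w)].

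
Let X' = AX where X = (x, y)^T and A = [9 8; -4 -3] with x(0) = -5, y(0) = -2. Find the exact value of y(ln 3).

A = [[9,8],[-4,-3]]; eigenvalues λ = 1, 5.
Eigenvectors: (1,-1) for λ=1, (2,-1) for λ=5.
From the initial condition, c_1 = 9, c_2 = -7.
y(ln 3) = (9)(3^1)(-1) + (-7)(3^5)(-1) = 1674.

1674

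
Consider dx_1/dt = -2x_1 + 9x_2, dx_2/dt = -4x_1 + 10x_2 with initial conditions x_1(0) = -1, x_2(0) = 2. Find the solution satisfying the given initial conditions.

x_1(t) = 24te^(4t) - e^(4t), x_2(t) = 16te^(4t) + 2e^(4t)

Coefficient matrix A = [[-2, 9], [-4, 10]].
Characteristic polynomial det(A - λI) = λ^2 - 8λ + 16 = 0.
Single eigenvalue λ = 4 with algebraic multiplicity 2.
Eigenvector v = (-3,-2); generalized eigenvector w with (A-λI)w=v is (-1,-1).
General solution: e^(4t)[c_1·v + c_2·(t·v + w)].
Applying x_1(0)=-1, x_2(0)=2 gives c_1=3, c_2=-8.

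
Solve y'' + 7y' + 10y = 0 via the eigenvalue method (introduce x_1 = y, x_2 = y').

Let x_1 = y, x_2 = y'. Then x_1' = x_2 and x_2' = -10x_1 - 7x_2.
A = [[0,1],[-10,-7]]; det(A-λI) = λ^2 + 7λ + 10.
Eigenvalues λ = -5, -2 with eigenvectors (1,-5), (1,-2).

y(t) = c_1e^(-5t) + c_2e^(-2t)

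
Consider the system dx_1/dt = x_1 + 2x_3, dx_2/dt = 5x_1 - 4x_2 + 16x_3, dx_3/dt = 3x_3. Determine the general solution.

Coefficient matrix A = [[1, 0, 2], [5, -4, 16], [0, 0, 3]].
det(A - λI) = 0 gives eigenvalues λ = 1, -4, 3.
For λ=1: eigenvector (1,1,0).
For λ=-4: eigenvector (0,1,0).
For λ=3: eigenvector (1,3,1).
General solution: c_1e^(t)(1,1,0) + c_2e^(-4t)(0,1,0) + c_3e^(3t)(1,3,1).

x_1(t) = c_1e^(t) + c_3e^(3t), x_2(t) = c_1e^(t) + c_2e^(-4t) + 3c_3e^(3t), x_3(t) = c_3e^(3t)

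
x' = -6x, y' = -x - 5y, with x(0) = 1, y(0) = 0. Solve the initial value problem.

Coefficient matrix A = [[-6, 0], [-1, -5]].
Characteristic polynomial det(A - λI) = λ^2 + 11λ + 30 = 0.
Eigenvalues λ = -6, -5.
For λ=-6: (A-λI) row 2 is [-1, 1], so an eigenvector is (1, 1).
For λ=-5: (A-λI) row 1 is [-1, 0], so an eigenvector is (0, -1).
General solution: c_1e^(-6t)(1,1) + c_2e^(-5t)(0,-1).
Applying x(0)=1, y(0)=0 gives c_1=1, c_2=1.

x(t) = e^(-6t), y(t) = -e^(-5t) + e^(-6t)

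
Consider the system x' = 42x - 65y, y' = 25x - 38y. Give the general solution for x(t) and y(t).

x(t) = 2c_1e^(2t)sin(5t) - 3c_1e^(2t)cos(5t) - 3c_2e^(2t)sin(5t) - 2c_2e^(2t)cos(5t), y(t) = c_1e^(2t)sin(5t) - 2c_1e^(2t)cos(5t) - 2c_2e^(2t)sin(5t) - c_2e^(2t)cos(5t)

Coefficient matrix A = [[42, -65], [25, -38]].
Characteristic polynomial det(A - λI) = λ^2 - 4λ + 29 = 0.
Eigenvalues λ = 2 ± 5i (complex conjugate pair).
For λ=2+5i: an eigenvector is (-3,-2) - i(2,1) = (-3 - 2i, -2 - i).
A real fundamental pair from Re and Im of e^((2+5i)t)v: X_1 = e^(2t)(cos(5t)·(-3,-2) + sin(5t)·(2,1)), X_2 = e^(2t)(sin(5t)·(-3,-2) - cos(5t)·(2,1)).
General solution: c_1X_1 + c_2X_2.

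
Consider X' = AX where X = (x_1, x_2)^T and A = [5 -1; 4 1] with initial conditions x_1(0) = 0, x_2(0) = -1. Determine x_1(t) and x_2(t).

x_1(t) = te^(3t), x_2(t) = 2te^(3t) - e^(3t)

Coefficient matrix A = [[5, -1], [4, 1]].
Characteristic polynomial det(A - λI) = λ^2 - 6λ + 9 = 0.
Single eigenvalue λ = 3 with algebraic multiplicity 2.
Eigenvector v = (-1,-2); generalized eigenvector w with (A-λI)w=v is (0,1).
General solution: e^(3t)[C_1·v + C_2·(t·v + w)].
Applying x_1(0)=0, x_2(0)=-1 gives C_1=0, C_2=-1.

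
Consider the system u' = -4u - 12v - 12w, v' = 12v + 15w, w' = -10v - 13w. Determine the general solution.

u(t) = K_1e^(-4t) - 2K_2e^(2t), v(t) = 3K_2e^(2t) - K_3e^(-3t), w(t) = -2K_2e^(2t) + K_3e^(-3t)

Coefficient matrix A = [[-4, -12, -12], [0, 12, 15], [0, -10, -13]].
det(A - λI) = 0 gives eigenvalues λ = -4, 2, -3.
For λ=-4: eigenvector (1,0,0).
For λ=2: eigenvector (-2,3,-2).
For λ=-3: eigenvector (0,-1,1).
General solution: K_1e^(-4t)(1,0,0) + K_2e^(2t)(-2,3,-2) + K_3e^(-3t)(0,-1,1).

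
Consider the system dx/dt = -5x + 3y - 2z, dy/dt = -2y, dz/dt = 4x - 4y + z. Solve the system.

Coefficient matrix A = [[-5, 3, -2], [0, -2, 0], [4, -4, 1]].
det(A - λI) = 0 gives eigenvalues λ = -2, -1, -3.
For λ=-2: eigenvector (1,1,0).
For λ=-1: eigenvector (-1,0,2).
For λ=-3: eigenvector (-1,0,1).
General solution: K_1e^(-2t)(1,1,0) + K_2e^(-t)(-1,0,2) + K_3e^(-3t)(-1,0,1).

x(t) = K_1e^(-2t) - K_2e^(-t) - K_3e^(-3t), y(t) = K_1e^(-2t), z(t) = 2K_2e^(-t) + K_3e^(-3t)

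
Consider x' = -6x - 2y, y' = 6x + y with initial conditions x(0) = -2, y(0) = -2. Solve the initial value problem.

x(t) = 10e^(-2t) - 12e^(-3t), y(t) = -20e^(-2t) + 18e^(-3t)

Coefficient matrix A = [[-6, -2], [6, 1]].
Characteristic polynomial det(A - λI) = λ^2 + 5λ + 6 = 0.
Eigenvalues λ = -3, -2.
For λ=-3: (A-λI) row 1 is [-3, -2], so an eigenvector is (-2, 3).
For λ=-2: (A-λI) row 1 is [-4, -2], so an eigenvector is (1, -2).
General solution: K_1e^(-3t)(-2,3) + K_2e^(-2t)(1,-2).
Applying x(0)=-2, y(0)=-2 gives K_1=6, K_2=10.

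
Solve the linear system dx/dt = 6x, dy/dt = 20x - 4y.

x(t) = K_1e^(6t), y(t) = 2K_1e^(6t) - K_2e^(-4t)

Coefficient matrix A = [[6, 0], [20, -4]].
Characteristic polynomial det(A - λI) = λ^2 - 2λ - 24 = 0.
Eigenvalues λ = 6, -4.
For λ=6: (A-λI) row 2 is [20, -10], so an eigenvector is (1, 2).
For λ=-4: (A-λI) row 1 is [10, 0], so an eigenvector is (0, -1).
General solution: K_1e^(6t)(1,2) + K_2e^(-4t)(0,-1).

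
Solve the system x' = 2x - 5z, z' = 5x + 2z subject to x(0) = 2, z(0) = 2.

x(t) = -2e^(2t)sin(5t) + 2e^(2t)cos(5t), z(t) = 2e^(2t)sin(5t) + 2e^(2t)cos(5t)

Coefficient matrix A = [[2, -5], [5, 2]].
Characteristic polynomial det(A - λI) = λ^2 - 4λ + 29 = 0.
Eigenvalues λ = 2 ± 5i (complex conjugate pair).
For λ=2+5i: an eigenvector is (0,-1) - i(1,0) = (0 - i, -1).
A real fundamental pair from Re and Im of e^((2+5i)t)v: X_1 = e^(2t)(cos(5t)·(0,-1) + sin(5t)·(1,0)), X_2 = e^(2t)(sin(5t)·(0,-1) - cos(5t)·(1,0)).
General solution: K_1X_1 + K_2X_2.
Applying x(0)=2, z(0)=2 gives K_1=-2, K_2=-2.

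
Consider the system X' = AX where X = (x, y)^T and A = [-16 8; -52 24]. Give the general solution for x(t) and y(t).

Coefficient matrix A = [[-16, 8], [-52, 24]].
Characteristic polynomial det(A - λI) = λ^2 - 8λ + 32 = 0.
Eigenvalues λ = 4 ± 4i (complex conjugate pair).
For λ=4+4i: an eigenvector is (1,3) - i(1,2) = (1 - i, 3 - 2i).
A real fundamental pair from Re and Im of e^((4+4i)t)v: X_1 = e^(4t)(cos(4t)·(1,3) + sin(4t)·(1,2)), X_2 = e^(4t)(sin(4t)·(1,3) - cos(4t)·(1,2)).
General solution: K_1X_1 + K_2X_2.

x(t) = K_1e^(4t)sin(4t) + K_1e^(4t)cos(4t) + K_2e^(4t)sin(4t) - K_2e^(4t)cos(4t), y(t) = 2K_1e^(4t)sin(4t) + 3K_1e^(4t)cos(4t) + 3K_2e^(4t)sin(4t) - 2K_2e^(4t)cos(4t)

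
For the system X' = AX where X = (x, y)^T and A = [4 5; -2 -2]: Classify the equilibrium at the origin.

A = [[4,5],[-2,-2]]; det(A-λI) = λ^2 - 2λ + 2.
λ = 1 ± i: positive real part.

unstable spiral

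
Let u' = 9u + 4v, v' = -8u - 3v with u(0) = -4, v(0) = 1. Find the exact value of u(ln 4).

-7156

A = [[9,4],[-8,-3]]; eigenvalues λ = 5, 1.
Eigenvectors: (1,-1) for λ=5, (-1,2) for λ=1.
From the initial condition, c_1 = -7, c_2 = -3.
u(ln 4) = (-7)(4^5)(1) + (-3)(4^1)(-1) = -7156.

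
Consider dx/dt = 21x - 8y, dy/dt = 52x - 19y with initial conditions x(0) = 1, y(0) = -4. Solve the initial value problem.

x(t) = 13e^(t)sin(4t) + e^(t)cos(4t), y(t) = 33e^(t)sin(4t) - 4e^(t)cos(4t)

Coefficient matrix A = [[21, -8], [52, -19]].
Characteristic polynomial det(A - λI) = λ^2 - 2λ + 17 = 0.
Eigenvalues λ = 1 ± 4i (complex conjugate pair).
For λ=1+4i: an eigenvector is (-1,-2) - i(-1,-3) = (-1 + i, -2 + 3i).
A real fundamental pair from Re and Im of e^((1+4i)t)v: X_1 = e^(t)(cos(4t)·(-1,-2) + sin(4t)·(-1,-3)), X_2 = e^(t)(sin(4t)·(-1,-2) - cos(4t)·(-1,-3)).
General solution: C_1X_1 + C_2X_2.
Applying x(0)=1, y(0)=-4 gives C_1=-7, C_2=-6.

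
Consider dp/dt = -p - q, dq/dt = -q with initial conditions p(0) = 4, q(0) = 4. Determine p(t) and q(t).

p(t) = -4te^(-t) + 4e^(-t), q(t) = 4e^(-t)

Coefficient matrix A = [[-1, -1], [0, -1]].
Characteristic polynomial det(A - λI) = λ^2 + 2λ + 1 = 0.
Single eigenvalue λ = -1 with algebraic multiplicity 2.
Eigenvector v = (-1,0); generalized eigenvector w with (A-λI)w=v is (-3,1).
General solution: e^(-t)[K_1·v + K_2·(t·v + w)].
Applying p(0)=4, q(0)=4 gives K_1=-16, K_2=4.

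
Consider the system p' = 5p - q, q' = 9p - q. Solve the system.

p(t) = K_1e^(2t) + K_2te^(2t), q(t) = 3K_1e^(2t) + 3K_2te^(2t) - K_2e^(2t)

Coefficient matrix A = [[5, -1], [9, -1]].
Characteristic polynomial det(A - λI) = λ^2 - 4λ + 4 = 0.
Single eigenvalue λ = 2 with algebraic multiplicity 2.
Eigenvector v = (1,3); generalized eigenvector w with (A-λI)w=v is (0,-1).
General solution: e^(2t)[K_1·v + K_2·(t·v + w)].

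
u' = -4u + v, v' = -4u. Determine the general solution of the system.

u(t) = K_1e^(-2t) + K_2te^(-2t) - 2K_2e^(-2t), v(t) = 2K_1e^(-2t) + 2K_2te^(-2t) - 3K_2e^(-2t)

Coefficient matrix A = [[-4, 1], [-4, 0]].
Characteristic polynomial det(A - λI) = λ^2 + 4λ + 4 = 0.
Single eigenvalue λ = -2 with algebraic multiplicity 2.
Eigenvector v = (1,2); generalized eigenvector w with (A-λI)w=v is (-2,-3).
General solution: e^(-2t)[K_1·v + K_2·(t·v + w)].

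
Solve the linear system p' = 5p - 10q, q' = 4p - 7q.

Coefficient matrix A = [[5, -10], [4, -7]].
Characteristic polynomial det(A - λI) = λ^2 + 2λ + 5 = 0.
Eigenvalues λ = -1 ± 2i (complex conjugate pair).
For λ=-1+2i: an eigenvector is (-2,-1) - i(-1,-1) = (-2 + i, -1 + i).
A real fundamental pair from Re and Im of e^((-1+2i)t)v: X_1 = e^(-t)(cos(2t)·(-2,-1) + sin(2t)·(-1,-1)), X_2 = e^(-t)(sin(2t)·(-2,-1) - cos(2t)·(-1,-1)).
General solution: c_1X_1 + c_2X_2.

p(t) = -c_1e^(-t)sin(2t) - 2c_1e^(-t)cos(2t) - 2c_2e^(-t)sin(2t) + c_2e^(-t)cos(2t), q(t) = -c_1e^(-t)sin(2t) - c_1e^(-t)cos(2t) - c_2e^(-t)sin(2t) + c_2e^(-t)cos(2t)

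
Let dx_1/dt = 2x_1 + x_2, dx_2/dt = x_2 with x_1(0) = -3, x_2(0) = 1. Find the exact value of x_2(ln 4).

A = [[2,1],[0,1]]; eigenvalues λ = 2, 1.
Eigenvectors: (-1,0) for λ=2, (1,-1) for λ=1.
From the initial condition, c_1 = 2, c_2 = -1.
x_2(ln 4) = (2)(4^2)(0) + (-1)(4^1)(-1) = 4.

4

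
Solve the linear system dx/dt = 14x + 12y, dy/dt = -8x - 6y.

x(t) = -c_1e^(2t) - 3c_2e^(6t), y(t) = c_1e^(2t) + 2c_2e^(6t)

Coefficient matrix A = [[14, 12], [-8, -6]].
Characteristic polynomial det(A - λI) = λ^2 - 8λ + 12 = 0.
Eigenvalues λ = 2, 6.
For λ=2: (A-λI) row 1 is [12, 12], so an eigenvector is (-1, 1).
For λ=6: (A-λI) row 1 is [8, 12], so an eigenvector is (-3, 2).
General solution: c_1e^(2t)(-1,1) + c_2e^(6t)(-3,2).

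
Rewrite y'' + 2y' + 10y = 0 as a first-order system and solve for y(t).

Let x_1 = y, x_2 = y'. Then x_1' = x_2 and x_2' = -10x_1 - 2x_2.
A = [[0,1],[-10,-2]]; det(A-λI) = λ^2 + 2λ + 10.
Eigenvalues λ = -1 ± 3i.

y(t) = K_1e^(-t)cos(3t) + K_2e^(-t)sin(3t)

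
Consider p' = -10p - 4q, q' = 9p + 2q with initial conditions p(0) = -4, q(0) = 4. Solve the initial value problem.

p(t) = 8te^(-4t) - 4e^(-4t), q(t) = -12te^(-4t) + 4e^(-4t)

Coefficient matrix A = [[-10, -4], [9, 2]].
Characteristic polynomial det(A - λI) = λ^2 + 8λ + 16 = 0.
Single eigenvalue λ = -4 with algebraic multiplicity 2.
Eigenvector v = (2,-3); generalized eigenvector w with (A-λI)w=v is (1,-2).
General solution: e^(-4t)[c_1·v + c_2·(t·v + w)].
Applying p(0)=-4, q(0)=4 gives c_1=-4, c_2=4.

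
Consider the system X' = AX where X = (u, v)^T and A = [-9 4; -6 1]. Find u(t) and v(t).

Coefficient matrix A = [[-9, 4], [-6, 1]].
Characteristic polynomial det(A - λI) = λ^2 + 8λ + 15 = 0.
Eigenvalues λ = -5, -3.
For λ=-5: (A-λI) row 1 is [-4, 4], so an eigenvector is (-1, -1).
For λ=-3: (A-λI) row 1 is [-6, 4], so an eigenvector is (2, 3).
General solution: c_1e^(-5t)(-1,-1) + c_2e^(-3t)(2,3).

u(t) = -c_1e^(-5t) + 2c_2e^(-3t), v(t) = -c_1e^(-5t) + 3c_2e^(-3t)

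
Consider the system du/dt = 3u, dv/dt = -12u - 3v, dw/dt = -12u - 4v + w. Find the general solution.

u(t) = K_1e^(3t), v(t) = -2K_1e^(3t) + K_2e^(-3t), w(t) = -2K_1e^(3t) + K_2e^(-3t) + K_3e^(t)

Coefficient matrix A = [[3, 0, 0], [-12, -3, 0], [-12, -4, 1]].
det(A - λI) = 0 gives eigenvalues λ = 3, -3, 1.
For λ=3: eigenvector (1,-2,-2).
For λ=-3: eigenvector (0,1,1).
For λ=1: eigenvector (0,0,1).
General solution: K_1e^(3t)(1,-2,-2) + K_2e^(-3t)(0,1,1) + K_3e^(t)(0,0,1).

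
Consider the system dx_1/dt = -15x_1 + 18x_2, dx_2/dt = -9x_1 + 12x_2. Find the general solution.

x_1(t) = -K_1e^(3t) - 2K_2e^(-6t), x_2(t) = -K_1e^(3t) - K_2e^(-6t)

Coefficient matrix A = [[-15, 18], [-9, 12]].
Characteristic polynomial det(A - λI) = λ^2 + 3λ - 18 = 0.
Eigenvalues λ = 3, -6.
For λ=3: (A-λI) row 1 is [-18, 18], so an eigenvector is (-1, -1).
For λ=-6: (A-λI) row 1 is [-9, 18], so an eigenvector is (-2, -1).
General solution: K_1e^(3t)(-1,-1) + K_2e^(-6t)(-2,-1).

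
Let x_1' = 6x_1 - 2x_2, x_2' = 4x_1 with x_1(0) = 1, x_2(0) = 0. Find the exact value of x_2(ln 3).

144

A = [[6,-2],[4,0]]; eigenvalues λ = 2, 4.
Eigenvectors: (-1,-2) for λ=2, (-1,-1) for λ=4.
From the initial condition, c_1 = 1, c_2 = -2.
x_2(ln 3) = (1)(3^2)(-2) + (-2)(3^4)(-1) = 144.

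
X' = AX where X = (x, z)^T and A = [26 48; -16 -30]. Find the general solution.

Coefficient matrix A = [[26, 48], [-16, -30]].
Characteristic polynomial det(A - λI) = λ^2 + 4λ - 12 = 0.
Eigenvalues λ = 2, -6.
For λ=2: (A-λI) row 1 is [24, 48], so an eigenvector is (-2, 1).
For λ=-6: (A-λI) row 1 is [32, 48], so an eigenvector is (-3, 2).
General solution: C_1e^(2t)(-2,1) + C_2e^(-6t)(-3,2).

x(t) = -2C_1e^(2t) - 3C_2e^(-6t), z(t) = C_1e^(2t) + 2C_2e^(-6t)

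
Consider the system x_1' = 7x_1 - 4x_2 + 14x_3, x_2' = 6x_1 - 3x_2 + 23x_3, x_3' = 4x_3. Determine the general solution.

x_1(t) = C_1e^(3t) + 2C_2e^(4t) + 2C_3e^(t), x_2(t) = C_1e^(3t) + 5C_2e^(4t) + 3C_3e^(t), x_3(t) = C_2e^(4t)

Coefficient matrix A = [[7, -4, 14], [6, -3, 23], [0, 0, 4]].
det(A - λI) = 0 gives eigenvalues λ = 3, 4, 1.
For λ=3: eigenvector (1,1,0).
For λ=4: eigenvector (2,5,1).
For λ=1: eigenvector (2,3,0).
General solution: C_1e^(3t)(1,1,0) + C_2e^(4t)(2,5,1) + C_3e^(t)(2,3,0).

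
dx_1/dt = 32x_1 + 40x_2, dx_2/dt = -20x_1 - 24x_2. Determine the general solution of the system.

x_1(t) = K_1e^(4t)sin(4t) + 3K_1e^(4t)cos(4t) + 3K_2e^(4t)sin(4t) - K_2e^(4t)cos(4t), x_2(t) = -K_1e^(4t)sin(4t) - 2K_1e^(4t)cos(4t) - 2K_2e^(4t)sin(4t) + K_2e^(4t)cos(4t)

Coefficient matrix A = [[32, 40], [-20, -24]].
Characteristic polynomial det(A - λI) = λ^2 - 8λ + 32 = 0.
Eigenvalues λ = 4 ± 4i (complex conjugate pair).
For λ=4+4i: an eigenvector is (3,-2) - i(1,-1) = (3 - i, -2 + i).
A real fundamental pair from Re and Im of e^((4+4i)t)v: X_1 = e^(4t)(cos(4t)·(3,-2) + sin(4t)·(1,-1)), X_2 = e^(4t)(sin(4t)·(3,-2) - cos(4t)·(1,-1)).
General solution: K_1X_1 + K_2X_2.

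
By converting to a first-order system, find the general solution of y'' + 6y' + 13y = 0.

y(t) = K_1e^(-3t)cos(2t) + K_2e^(-3t)sin(2t)

Let x_1 = y, x_2 = y'. Then x_1' = x_2 and x_2' = -13x_1 - 6x_2.
A = [[0,1],[-13,-6]]; det(A-λI) = λ^2 + 6λ + 13.
Eigenvalues λ = -3 ± 2i.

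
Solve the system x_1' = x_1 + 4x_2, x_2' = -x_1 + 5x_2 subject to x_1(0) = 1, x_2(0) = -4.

Coefficient matrix A = [[1, 4], [-1, 5]].
Characteristic polynomial det(A - λI) = λ^2 - 6λ + 9 = 0.
Single eigenvalue λ = 3 with algebraic multiplicity 2.
Eigenvector v = (-2,-1); generalized eigenvector w with (A-λI)w=v is (-1,-1).
General solution: e^(3t)[c_1·v + c_2·(t·v + w)].
Applying x_1(0)=1, x_2(0)=-4 gives c_1=-5, c_2=9.

x_1(t) = -18te^(3t) + e^(3t), x_2(t) = -9te^(3t) - 4e^(3t)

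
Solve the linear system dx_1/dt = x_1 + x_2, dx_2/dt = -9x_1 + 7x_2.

Coefficient matrix A = [[1, 1], [-9, 7]].
Characteristic polynomial det(A - λI) = λ^2 - 8λ + 16 = 0.
Single eigenvalue λ = 4 with algebraic multiplicity 2.
Eigenvector v = (1,3); generalized eigenvector w with (A-λI)w=v is (-1,-2).
General solution: e^(4t)[K_1·v + K_2·(t·v + w)].

x_1(t) = K_1e^(4t) + K_2te^(4t) - K_2e^(4t), x_2(t) = 3K_1e^(4t) + 3K_2te^(4t) - 2K_2e^(4t)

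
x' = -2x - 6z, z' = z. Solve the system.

x(t) = 2K_1e^(t) - K_2e^(-2t), z(t) = -K_1e^(t)

Coefficient matrix A = [[-2, -6], [0, 1]].
Characteristic polynomial det(A - λI) = λ^2 + λ - 2 = 0.
Eigenvalues λ = 1, -2.
For λ=1: (A-λI) row 1 is [-3, -6], so an eigenvector is (2, -1).
For λ=-2: (A-λI) row 1 is [0, -6], so an eigenvector is (-1, 0).
General solution: K_1e^(t)(2,-1) + K_2e^(-2t)(-1,0).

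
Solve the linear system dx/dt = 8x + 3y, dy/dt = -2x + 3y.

x(t) = 3c_1e^(6t) - c_2e^(5t), y(t) = -2c_1e^(6t) + c_2e^(5t)

Coefficient matrix A = [[8, 3], [-2, 3]].
Characteristic polynomial det(A - λI) = λ^2 - 11λ + 30 = 0.
Eigenvalues λ = 6, 5.
For λ=6: (A-λI) row 1 is [2, 3], so an eigenvector is (3, -2).
For λ=5: (A-λI) row 1 is [3, 3], so an eigenvector is (-1, 1).
General solution: c_1e^(6t)(3,-2) + c_2e^(5t)(-1,1).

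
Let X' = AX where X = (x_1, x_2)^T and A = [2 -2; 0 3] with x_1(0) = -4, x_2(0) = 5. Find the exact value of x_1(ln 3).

-216

A = [[2,-2],[0,3]]; eigenvalues λ = 2, 3.
Eigenvectors: (-1,0) for λ=2, (-2,1) for λ=3.
From the initial condition, c_1 = -6, c_2 = 5.
x_1(ln 3) = (-6)(3^2)(-1) + (5)(3^3)(-2) = -216.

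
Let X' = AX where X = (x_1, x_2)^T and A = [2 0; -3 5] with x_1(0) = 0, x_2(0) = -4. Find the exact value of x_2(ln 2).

-128

A = [[2,0],[-3,5]]; eigenvalues λ = 2, 5.
Eigenvectors: (1,1) for λ=2, (0,-1) for λ=5.
From the initial condition, c_1 = 0, c_2 = 4.
x_2(ln 2) = (0)(2^2)(1) + (4)(2^5)(-1) = -128.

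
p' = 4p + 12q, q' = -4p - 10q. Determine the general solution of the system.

p(t) = -2K_1e^(-2t) + 3K_2e^(-4t), q(t) = K_1e^(-2t) - 2K_2e^(-4t)

Coefficient matrix A = [[4, 12], [-4, -10]].
Characteristic polynomial det(A - λI) = λ^2 + 6λ + 8 = 0.
Eigenvalues λ = -2, -4.
For λ=-2: (A-λI) row 1 is [6, 12], so an eigenvector is (-2, 1).
For λ=-4: (A-λI) row 1 is [8, 12], so an eigenvector is (3, -2).
General solution: K_1e^(-2t)(-2,1) + K_2e^(-4t)(3,-2).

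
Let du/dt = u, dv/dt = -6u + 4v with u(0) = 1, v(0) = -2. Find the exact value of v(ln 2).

-60

A = [[1,0],[-6,4]]; eigenvalues λ = 1, 4.
Eigenvectors: (-1,-2) for λ=1, (0,1) for λ=4.
From the initial condition, c_1 = -1, c_2 = -4.
v(ln 2) = (-1)(2^1)(-2) + (-4)(2^4)(1) = -60.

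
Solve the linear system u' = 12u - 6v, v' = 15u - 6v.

u(t) = -c_1e^(3t)sin(3t) + c_1e^(3t)cos(3t) + c_2e^(3t)sin(3t) + c_2e^(3t)cos(3t), v(t) = -c_1e^(3t)sin(3t) + 2c_1e^(3t)cos(3t) + 2c_2e^(3t)sin(3t) + c_2e^(3t)cos(3t)

Coefficient matrix A = [[12, -6], [15, -6]].
Characteristic polynomial det(A - λI) = λ^2 - 6λ + 18 = 0.
Eigenvalues λ = 3 ± 3i (complex conjugate pair).
For λ=3+3i: an eigenvector is (1,2) - i(-1,-1) = (1 + i, 2 + i).
A real fundamental pair from Re and Im of e^((3+3i)t)v: X_1 = e^(3t)(cos(3t)·(1,2) + sin(3t)·(-1,-1)), X_2 = e^(3t)(sin(3t)·(1,2) - cos(3t)·(-1,-1)).
General solution: c_1X_1 + c_2X_2.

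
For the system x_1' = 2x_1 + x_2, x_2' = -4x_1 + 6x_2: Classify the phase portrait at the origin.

A = [[2,1],[-4,6]]; det(A-λI) = λ^2 - 8λ + 16.
repeated λ = 4 with a single eigenvector.

unstable improper node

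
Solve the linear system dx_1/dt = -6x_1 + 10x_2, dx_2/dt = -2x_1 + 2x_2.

x_1(t) = C_1e^(-2t)sin(2t) + 2C_1e^(-2t)cos(2t) + 2C_2e^(-2t)sin(2t) - C_2e^(-2t)cos(2t), x_2(t) = C_1e^(-2t)cos(2t) + C_2e^(-2t)sin(2t)

Coefficient matrix A = [[-6, 10], [-2, 2]].
Characteristic polynomial det(A - λI) = λ^2 + 4λ + 8 = 0.
Eigenvalues λ = -2 ± 2i (complex conjugate pair).
For λ=-2+2i: an eigenvector is (2,1) - i(1,0) = (2 - i, 1).
A real fundamental pair from Re and Im of e^((-2+2i)t)v: X_1 = e^(-2t)(cos(2t)·(2,1) + sin(2t)·(1,0)), X_2 = e^(-2t)(sin(2t)·(2,1) - cos(2t)·(1,0)).
General solution: C_1X_1 + C_2X_2.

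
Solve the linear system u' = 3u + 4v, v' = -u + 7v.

Coefficient matrix A = [[3, 4], [-1, 7]].
Characteristic polynomial det(A - λI) = λ^2 - 10λ + 25 = 0.
Single eigenvalue λ = 5 with algebraic multiplicity 2.
Eigenvector v = (2,1); generalized eigenvector w with (A-λI)w=v is (-1,0).
General solution: e^(5t)[C_1·v + C_2·(t·v + w)].

u(t) = 2C_1e^(5t) + 2C_2te^(5t) - C_2e^(5t), v(t) = C_1e^(5t) + C_2te^(5t)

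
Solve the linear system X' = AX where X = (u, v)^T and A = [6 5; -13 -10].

Coefficient matrix A = [[6, 5], [-13, -10]].
Characteristic polynomial det(A - λI) = λ^2 + 4λ + 5 = 0.
Eigenvalues λ = -2 ± i (complex conjugate pair).
For λ=-2+i: an eigenvector is (-2,3) - i(-1,2) = (-2 + i, 3 - 2i).
A real fundamental pair from Re and Im of e^((-2+i)t)v: X_1 = e^(-2t)(cos(t)·(-2,3) + sin(t)·(-1,2)), X_2 = e^(-2t)(sin(t)·(-2,3) - cos(t)·(-1,2)).
General solution: c_1X_1 + c_2X_2.

u(t) = -c_1e^(-2t)sin(t) - 2c_1e^(-2t)cos(t) - 2c_2e^(-2t)sin(t) + c_2e^(-2t)cos(t), v(t) = 2c_1e^(-2t)sin(t) + 3c_1e^(-2t)cos(t) + 3c_2e^(-2t)sin(t) - 2c_2e^(-2t)cos(t)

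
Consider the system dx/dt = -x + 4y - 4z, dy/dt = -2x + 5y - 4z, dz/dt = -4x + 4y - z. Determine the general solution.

x(t) = 2K_1e^(t) + K_2e^(3t) + K_3e^(-t), y(t) = 3K_1e^(t) + K_2e^(3t) + K_3e^(-t), z(t) = 2K_1e^(t) + K_3e^(-t)

Coefficient matrix A = [[-1, 4, -4], [-2, 5, -4], [-4, 4, -1]].
det(A - λI) = 0 gives eigenvalues λ = 1, 3, -1.
For λ=1: eigenvector (2,3,2).
For λ=3: eigenvector (1,1,0).
For λ=-1: eigenvector (1,1,1).
General solution: K_1e^(t)(2,3,2) + K_2e^(3t)(1,1,0) + K_3e^(-t)(1,1,1).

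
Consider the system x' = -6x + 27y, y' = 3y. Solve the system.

Coefficient matrix A = [[-6, 27], [0, 3]].
Characteristic polynomial det(A - λI) = λ^2 + 3λ - 18 = 0.
Eigenvalues λ = -6, 3.
For λ=-6: (A-λI) row 1 is [0, 27], so an eigenvector is (1, 0).
For λ=3: (A-λI) row 1 is [-9, 27], so an eigenvector is (3, 1).
General solution: C_1e^(-6t)(1,0) + C_2e^(3t)(3,1).

x(t) = C_1e^(-6t) + 3C_2e^(3t), y(t) = C_2e^(3t)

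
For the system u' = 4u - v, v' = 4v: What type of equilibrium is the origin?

unstable improper node

A = [[4,-1],[0,4]]; det(A-λI) = λ^2 - 8λ + 16.
repeated λ = 4 with a single eigenvector.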